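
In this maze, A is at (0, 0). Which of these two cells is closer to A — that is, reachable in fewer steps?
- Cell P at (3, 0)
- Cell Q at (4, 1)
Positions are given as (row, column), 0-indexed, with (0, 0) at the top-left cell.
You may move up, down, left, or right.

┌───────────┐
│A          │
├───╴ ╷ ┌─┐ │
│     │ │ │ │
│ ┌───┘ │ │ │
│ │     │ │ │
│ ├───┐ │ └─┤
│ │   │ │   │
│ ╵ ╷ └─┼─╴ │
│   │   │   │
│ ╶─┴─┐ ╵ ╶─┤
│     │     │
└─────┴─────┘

Shortest path A → P at (3, 0): 7 steps
Shortest path A → Q at (4, 1): 9 steps

P is closer (7 steps vs 9 steps).

Path to P:

┌───────────┐
│A → ↓      │
├───╴ ╷ ┌─┐ │
│↓ ← ↲│ │ │ │
│ ┌───┘ │ │ │
│↓│     │ │ │
│ ├───┐ │ └─┤
│P│   │ │   │
│ ╵ ╷ └─┼─╴ │
│   │   │   │
│ ╶─┴─┐ ╵ ╶─┤
│     │     │
└─────┴─────┘

Path to Q:

┌───────────┐
│A → ↓      │
├───╴ ╷ ┌─┐ │
│↓ ← ↲│ │ │ │
│ ┌───┘ │ │ │
│↓│     │ │ │
│ ├───┐ │ └─┤
│↓│   │ │   │
│ ╵ ╷ └─┼─╴ │
│↳ Q│   │   │
│ ╶─┴─┐ ╵ ╶─┤
│     │     │
└─────┴─────┘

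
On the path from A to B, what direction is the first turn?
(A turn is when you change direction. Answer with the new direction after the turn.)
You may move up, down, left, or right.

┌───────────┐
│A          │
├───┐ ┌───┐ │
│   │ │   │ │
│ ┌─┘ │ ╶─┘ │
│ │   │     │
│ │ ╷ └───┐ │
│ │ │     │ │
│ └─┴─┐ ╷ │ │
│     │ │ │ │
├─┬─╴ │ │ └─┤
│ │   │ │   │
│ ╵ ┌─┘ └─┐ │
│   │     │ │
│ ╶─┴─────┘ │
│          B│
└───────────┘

Directions: right, right, down, down, down, right, right, down, down, right, down, down
First turn direction: down

Solution:

┌───────────┐
│A → ↓      │
├───┐ ┌───┐ │
│   │↓│   │ │
│ ┌─┘ │ ╶─┘ │
│ │  ↓│     │
│ │ ╷ └───┐ │
│ │ │↳ → ↓│ │
│ └─┴─┐ ╷ │ │
│     │ │↓│ │
├─┬─╴ │ │ └─┤
│ │   │ │↳ ↓│
│ ╵ ┌─┘ └─┐ │
│   │     │↓│
│ ╶─┴─────┘ │
│          B│
└───────────┘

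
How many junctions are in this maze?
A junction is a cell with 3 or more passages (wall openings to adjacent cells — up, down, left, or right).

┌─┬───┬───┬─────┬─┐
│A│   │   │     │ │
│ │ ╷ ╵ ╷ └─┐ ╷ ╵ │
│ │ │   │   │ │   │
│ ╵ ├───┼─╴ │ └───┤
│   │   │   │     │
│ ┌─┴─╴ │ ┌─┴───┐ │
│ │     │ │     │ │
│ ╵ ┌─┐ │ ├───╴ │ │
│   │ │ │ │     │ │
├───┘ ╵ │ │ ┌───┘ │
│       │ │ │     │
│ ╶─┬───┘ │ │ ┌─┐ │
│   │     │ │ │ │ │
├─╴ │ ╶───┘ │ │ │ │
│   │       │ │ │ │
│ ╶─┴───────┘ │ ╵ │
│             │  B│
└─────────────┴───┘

Checking each cell for number of passages:

Junctions found (3+ passages):
  (0, 6): 3 passages
  (2, 0): 3 passages
  (3, 3): 3 passages
  (5, 2): 3 passages
  (5, 8): 3 passages
Total junctions: 5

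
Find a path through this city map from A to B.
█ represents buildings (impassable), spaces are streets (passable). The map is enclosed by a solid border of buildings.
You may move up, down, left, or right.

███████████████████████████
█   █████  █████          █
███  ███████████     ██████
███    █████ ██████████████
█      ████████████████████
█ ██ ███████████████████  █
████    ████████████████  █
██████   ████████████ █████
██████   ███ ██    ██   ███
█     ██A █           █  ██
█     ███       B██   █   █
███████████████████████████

Finding the shortest path from A to B:
Movement: cardinal only
Path length: 9 steps
Directions: right → down → right → right → right → right → right → right → right

Solution:

███████████████████████████
█   █████  █████          █
███  ███████████     ██████
███    █████ ██████████████
█      ████████████████████
█ ██ ███████████████████  █
████    ████████████████  █
██████   ████████████ █████
██████   ███ ██    ██   ███
█     ██A↓█           █  ██
█     ███↳→→→→→→B██   █   █
███████████████████████████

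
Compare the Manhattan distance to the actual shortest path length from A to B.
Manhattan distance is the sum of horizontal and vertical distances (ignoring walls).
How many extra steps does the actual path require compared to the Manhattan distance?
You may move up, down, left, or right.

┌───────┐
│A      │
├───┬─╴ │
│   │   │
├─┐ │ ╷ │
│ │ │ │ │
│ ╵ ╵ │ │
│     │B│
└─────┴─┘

Manhattan distance: |3 - 0| + |3 - 0| = 6
Actual path length: 6
Extra steps: 6 - 6 = 0

Solution:

┌───────┐
│A → → ↓│
├───┬─╴ │
│   │  ↓│
├─┐ │ ╷ │
│ │ │ │↓│
│ ╵ ╵ │ │
│     │B│
└─────┴─┘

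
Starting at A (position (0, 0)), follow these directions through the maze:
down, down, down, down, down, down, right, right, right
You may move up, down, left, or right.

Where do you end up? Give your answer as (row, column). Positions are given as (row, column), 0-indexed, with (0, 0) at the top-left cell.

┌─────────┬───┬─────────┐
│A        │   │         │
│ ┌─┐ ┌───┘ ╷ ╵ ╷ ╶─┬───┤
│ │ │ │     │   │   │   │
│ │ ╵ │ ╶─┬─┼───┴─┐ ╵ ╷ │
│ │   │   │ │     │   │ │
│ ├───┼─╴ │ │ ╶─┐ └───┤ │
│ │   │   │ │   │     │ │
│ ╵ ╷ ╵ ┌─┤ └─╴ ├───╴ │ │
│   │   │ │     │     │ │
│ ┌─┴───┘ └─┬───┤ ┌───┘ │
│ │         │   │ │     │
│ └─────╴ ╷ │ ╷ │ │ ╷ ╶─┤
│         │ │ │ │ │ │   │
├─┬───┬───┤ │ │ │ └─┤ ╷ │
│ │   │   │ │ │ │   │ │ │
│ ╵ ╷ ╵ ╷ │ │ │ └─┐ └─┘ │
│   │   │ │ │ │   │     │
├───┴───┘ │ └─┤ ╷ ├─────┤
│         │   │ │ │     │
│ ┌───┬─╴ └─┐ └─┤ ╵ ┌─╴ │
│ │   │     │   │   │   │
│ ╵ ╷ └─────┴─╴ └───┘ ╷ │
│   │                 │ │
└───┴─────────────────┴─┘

Following directions step by step:
Start: (0, 0)
  down: (0, 0) → (1, 0)
  down: (1, 0) → (2, 0)
  down: (2, 0) → (3, 0)
  down: (3, 0) → (4, 0)
  down: (4, 0) → (5, 0)
  down: (5, 0) → (6, 0)
  right: (6, 0) → (6, 1)
  right: (6, 1) → (6, 2)
  right: (6, 2) → (6, 3)
Final position: (6, 3)

Path taken:

┌─────────┬───┬─────────┐
│A        │   │         │
│ ┌─┐ ┌───┘ ╷ ╵ ╷ ╶─┬───┤
│↓│ │ │     │   │   │   │
│ │ ╵ │ ╶─┬─┼───┴─┐ ╵ ╷ │
│↓│   │   │ │     │   │ │
│ ├───┼─╴ │ │ ╶─┐ └───┤ │
│↓│   │   │ │   │     │ │
│ ╵ ╷ ╵ ┌─┤ └─╴ ├───╴ │ │
│↓  │   │ │     │     │ │
│ ┌─┴───┘ └─┬───┤ ┌───┘ │
│↓│         │   │ │     │
│ └─────╴ ╷ │ ╷ │ │ ╷ ╶─┤
│↳ → → B  │ │ │ │ │ │   │
├─┬───┬───┤ │ │ │ └─┤ ╷ │
│ │   │   │ │ │ │   │ │ │
│ ╵ ╷ ╵ ╷ │ │ │ └─┐ └─┘ │
│   │   │ │ │ │   │     │
├───┴───┘ │ └─┤ ╷ ├─────┤
│         │   │ │ │     │
│ ┌───┬─╴ └─┐ └─┤ ╵ ┌─╴ │
│ │   │     │   │   │   │
│ ╵ ╷ └─────┴─╴ └───┘ ╷ │
│   │                 │ │
└───┴─────────────────┴─┘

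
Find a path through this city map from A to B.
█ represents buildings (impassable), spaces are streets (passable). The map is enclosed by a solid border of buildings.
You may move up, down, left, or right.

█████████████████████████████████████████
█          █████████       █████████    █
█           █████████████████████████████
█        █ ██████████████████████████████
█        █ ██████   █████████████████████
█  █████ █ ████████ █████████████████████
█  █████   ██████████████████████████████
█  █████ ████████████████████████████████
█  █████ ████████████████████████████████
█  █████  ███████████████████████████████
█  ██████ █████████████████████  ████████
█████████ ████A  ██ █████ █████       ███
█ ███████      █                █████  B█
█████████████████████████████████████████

Finding the shortest path from A to B:
Movement: cardinal only
Path length: 28 steps
Directions: right → right → down → right → right → right → right → right → right → right → right → right → right → right → right → right → right → right → up → right → right → right → right → right → right → down → right → right

Solution:

█████████████████████████████████████████
█          █████████       █████████    █
█           █████████████████████████████
█        █ ██████████████████████████████
█        █ ██████   █████████████████████
█  █████ █ ████████ █████████████████████
█  █████   ██████████████████████████████
█  █████ ████████████████████████████████
█  █████ ████████████████████████████████
█  █████  ███████████████████████████████
█  ██████ █████████████████████  ████████
█████████ ████A→↓██ █████ █████↱→→→→→↓███
█ ███████      █↳→→→→→→→→→→→→→→↑█████↳→B█
█████████████████████████████████████████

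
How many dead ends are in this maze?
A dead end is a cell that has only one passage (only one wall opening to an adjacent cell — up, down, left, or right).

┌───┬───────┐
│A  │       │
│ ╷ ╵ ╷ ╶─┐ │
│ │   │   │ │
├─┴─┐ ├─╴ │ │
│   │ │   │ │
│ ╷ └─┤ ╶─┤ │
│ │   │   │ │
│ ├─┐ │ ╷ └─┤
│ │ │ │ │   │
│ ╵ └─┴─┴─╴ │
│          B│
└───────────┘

Checking each cell for number of passages:

Dead ends found at positions:
  (1, 0)
  (2, 2)
  (3, 5)
  (4, 1)
  (4, 2)
  (4, 3)
Total dead ends: 6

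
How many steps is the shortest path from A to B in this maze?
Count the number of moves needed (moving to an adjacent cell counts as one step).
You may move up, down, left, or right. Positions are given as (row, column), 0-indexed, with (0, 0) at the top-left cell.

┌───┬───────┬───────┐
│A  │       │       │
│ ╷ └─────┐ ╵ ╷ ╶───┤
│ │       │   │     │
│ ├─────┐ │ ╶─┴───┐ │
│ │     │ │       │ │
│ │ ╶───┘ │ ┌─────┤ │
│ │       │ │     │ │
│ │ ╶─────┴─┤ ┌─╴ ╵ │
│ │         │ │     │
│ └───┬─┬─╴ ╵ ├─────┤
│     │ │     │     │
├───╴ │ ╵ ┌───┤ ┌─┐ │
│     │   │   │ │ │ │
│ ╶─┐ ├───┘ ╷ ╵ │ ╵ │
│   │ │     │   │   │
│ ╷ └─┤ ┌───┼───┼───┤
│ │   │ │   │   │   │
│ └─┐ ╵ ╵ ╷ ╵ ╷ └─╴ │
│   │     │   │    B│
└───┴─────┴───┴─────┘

Using BFS to find shortest path:
Start: (0, 0), End: (9, 9)
Path found:
(0,0) → (1,0) → (2,0) → (3,0) → (4,0) → (5,0) → (5,1) → (5,2) → (6,2) → (6,1) → (6,0) → (7,0) → (7,1) → (8,1) → (8,2) → (9,2) → (9,3) → (9,4) → (8,4) → (8,5) → (9,5) → (9,6) → (8,6) → (8,7) → (9,7) → (9,8) → (9,9)
Number of steps: 26

Solution:

┌───┬───────┬───────┐
│A  │       │       │
│ ╷ └─────┐ ╵ ╷ ╶───┤
│↓│       │   │     │
│ ├─────┐ │ ╶─┴───┐ │
│↓│     │ │       │ │
│ │ ╶───┘ │ ┌─────┤ │
│↓│       │ │     │ │
│ │ ╶─────┴─┤ ┌─╴ ╵ │
│↓│         │ │     │
│ └───┬─┬─╴ ╵ ├─────┤
│↳ → ↓│ │     │     │
├───╴ │ ╵ ┌───┤ ┌─┐ │
│↓ ← ↲│   │   │ │ │ │
│ ╶─┐ ├───┘ ╷ ╵ │ ╵ │
│↳ ↓│ │     │   │   │
│ ╷ └─┤ ┌───┼───┼───┤
│ │↳ ↓│ │↱ ↓│↱ ↓│   │
│ └─┐ ╵ ╵ ╷ ╵ ╷ └─╴ │
│   │↳ → ↑│↳ ↑│↳ → B│
└───┴─────┴───┴─────┘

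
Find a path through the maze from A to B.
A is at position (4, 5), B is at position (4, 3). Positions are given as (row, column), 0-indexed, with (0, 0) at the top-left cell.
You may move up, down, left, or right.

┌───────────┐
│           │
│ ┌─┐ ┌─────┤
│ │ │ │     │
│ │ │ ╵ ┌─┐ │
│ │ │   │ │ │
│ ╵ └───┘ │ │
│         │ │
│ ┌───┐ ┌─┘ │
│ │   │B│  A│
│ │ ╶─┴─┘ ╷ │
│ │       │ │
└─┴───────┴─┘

Finding the shortest path from (4, 5) to (4, 3):
Path length: 18 steps
Directions: up → up → up → left → left → down → left → up → up → left → left → down → down → down → right → right → right → down

Solution:

┌───────────┐
│↓ ← ↰      │
│ ┌─┐ ┌─────┤
│↓│ │↑│↓ ← ↰│
│ │ │ ╵ ┌─┐ │
│↓│ │↑ ↲│ │↑│
│ ╵ └───┘ │ │
│↳ → → ↓  │↑│
│ ┌───┐ ┌─┘ │
│ │   │B│  A│
│ │ ╶─┴─┘ ╷ │
│ │       │ │
└─┴───────┴─┘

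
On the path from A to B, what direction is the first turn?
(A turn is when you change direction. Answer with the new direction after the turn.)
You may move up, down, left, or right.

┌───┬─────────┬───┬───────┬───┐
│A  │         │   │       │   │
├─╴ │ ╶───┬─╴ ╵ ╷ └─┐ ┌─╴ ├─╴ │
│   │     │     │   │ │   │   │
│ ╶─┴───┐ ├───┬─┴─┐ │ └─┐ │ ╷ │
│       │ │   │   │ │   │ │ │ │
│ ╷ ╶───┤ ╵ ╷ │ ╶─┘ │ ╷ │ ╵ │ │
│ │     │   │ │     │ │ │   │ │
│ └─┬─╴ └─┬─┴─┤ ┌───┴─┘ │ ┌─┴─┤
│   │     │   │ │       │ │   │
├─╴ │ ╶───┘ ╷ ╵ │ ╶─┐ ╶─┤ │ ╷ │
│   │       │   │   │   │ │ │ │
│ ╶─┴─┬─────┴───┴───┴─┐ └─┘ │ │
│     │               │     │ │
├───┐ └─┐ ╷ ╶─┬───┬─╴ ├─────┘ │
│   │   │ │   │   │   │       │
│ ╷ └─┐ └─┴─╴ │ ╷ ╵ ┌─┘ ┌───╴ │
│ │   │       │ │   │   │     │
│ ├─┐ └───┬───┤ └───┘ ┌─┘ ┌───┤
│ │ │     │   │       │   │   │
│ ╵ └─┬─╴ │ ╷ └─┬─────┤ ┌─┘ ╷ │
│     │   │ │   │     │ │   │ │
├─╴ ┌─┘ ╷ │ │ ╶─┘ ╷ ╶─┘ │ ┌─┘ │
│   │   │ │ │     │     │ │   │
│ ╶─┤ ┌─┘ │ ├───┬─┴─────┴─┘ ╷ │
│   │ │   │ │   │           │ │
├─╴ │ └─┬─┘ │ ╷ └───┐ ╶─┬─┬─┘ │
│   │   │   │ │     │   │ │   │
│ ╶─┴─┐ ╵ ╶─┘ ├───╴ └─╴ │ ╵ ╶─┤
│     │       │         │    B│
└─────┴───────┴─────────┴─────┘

Directions: right, down, left, down, down, down, right, down, left, down, right, right, down, right, down, right, right, right, up, left, up, right, right, right, right, right, down, left, down, left, up, left, down, down, right, right, right, up, right, up, right, right, right, down, left, left, down, left, down, down, left, left, up, left, down, left, left, up, up, left, down, down, down, down, left, down, right, right, up, up, right, down, right, right, down, right, right, up, left, up, right, right, right, up, right, down, down, left, down, right
First turn direction: down

Solution:

┌───┬─────────┬───┬───────┬───┐
│A ↓│         │   │       │   │
├─╴ │ ╶───┬─╴ ╵ ╷ └─┐ ┌─╴ ├─╴ │
│↓ ↲│     │     │   │ │   │   │
│ ╶─┴───┐ ├───┬─┴─┐ │ └─┐ │ ╷ │
│↓      │ │   │   │ │   │ │ │ │
│ ╷ ╶───┤ ╵ ╷ │ ╶─┘ │ ╷ │ ╵ │ │
│↓│     │   │ │     │ │ │   │ │
│ └─┬─╴ └─┬─┴─┤ ┌───┴─┘ │ ┌─┴─┤
│↳ ↓│     │   │ │       │ │   │
├─╴ │ ╶───┘ ╷ ╵ │ ╶─┐ ╶─┤ │ ╷ │
│↓ ↲│       │   │   │   │ │ │ │
│ ╶─┴─┬─────┴───┴───┴─┐ └─┘ │ │
│↳ → ↓│    ↱ → → → → ↓│     │ │
├───┐ └─┐ ╷ ╶─┬───┬─╴ ├─────┘ │
│   │↳ ↓│ │↑ ↰│↓ ↰│↓ ↲│↱ → → ↓│
│ ╷ └─┐ └─┴─╴ │ ╷ ╵ ┌─┘ ┌───╴ │
│ │   │↳ → → ↑│↓│↑ ↲│↱ ↑│↓ ← ↲│
│ ├─┐ └───┬───┤ └───┘ ┌─┘ ┌───┤
│ │ │     │↓ ↰│↳ → → ↑│↓ ↲│   │
│ ╵ └─┬─╴ │ ╷ └─┬─────┤ ┌─┘ ╷ │
│     │   │↓│↑  │↓ ↰  │↓│   │ │
├─╴ ┌─┘ ╷ │ │ ╶─┘ ╷ ╶─┘ │ ┌─┘ │
│   │   │ │↓│↑ ← ↲│↑ ← ↲│ │↱ ↓│
│ ╶─┤ ┌─┘ │ ├───┬─┴─────┴─┘ ╷ │
│   │ │   │↓│↱ ↓│    ↱ → → ↑│↓│
├─╴ │ └─┬─┘ │ ╷ └───┐ ╶─┬─┬─┘ │
│   │   │↓ ↲│↑│↳ → ↓│↑ ↰│ │↓ ↲│
│ ╶─┴─┐ ╵ ╶─┘ ├───╴ └─╴ │ ╵ ╶─┤
│     │  ↳ → ↑│    ↳ → ↑│  ↳ B│
└─────┴───────┴─────────┴─────┘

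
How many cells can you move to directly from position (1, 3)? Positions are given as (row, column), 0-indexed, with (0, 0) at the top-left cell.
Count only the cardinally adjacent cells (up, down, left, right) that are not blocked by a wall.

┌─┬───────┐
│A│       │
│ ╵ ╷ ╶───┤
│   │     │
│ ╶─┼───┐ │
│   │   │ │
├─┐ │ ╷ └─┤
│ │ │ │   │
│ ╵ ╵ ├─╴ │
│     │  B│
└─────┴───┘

Checking passable neighbors of (1, 3):
Neighbors: (1, 2), (1, 4)
Count: 2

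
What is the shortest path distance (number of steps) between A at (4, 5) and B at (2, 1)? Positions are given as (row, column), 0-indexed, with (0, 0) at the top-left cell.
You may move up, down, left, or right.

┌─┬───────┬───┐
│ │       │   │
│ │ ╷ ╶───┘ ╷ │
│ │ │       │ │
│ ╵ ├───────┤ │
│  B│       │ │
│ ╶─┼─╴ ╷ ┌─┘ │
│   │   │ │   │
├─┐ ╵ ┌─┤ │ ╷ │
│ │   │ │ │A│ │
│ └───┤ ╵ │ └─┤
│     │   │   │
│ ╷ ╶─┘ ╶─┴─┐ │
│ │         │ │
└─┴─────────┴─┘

Finding path from (4, 5) to (2, 1):
Path: (4,5) → (3,5) → (3,6) → (2,6) → (1,6) → (0,6) → (0,5) → (1,5) → (1,4) → (1,3) → (1,2) → (0,2) → (0,1) → (1,1) → (2,1)
Distance: 14 steps

Solution:

┌─┬───────┬───┐
│ │↓ ↰    │↓ ↰│
│ │ ╷ ╶───┘ ╷ │
│ │↓│↑ ← ← ↲│↑│
│ ╵ ├───────┤ │
│  B│       │↑│
│ ╶─┼─╴ ╷ ┌─┘ │
│   │   │ │↱ ↑│
├─┐ ╵ ┌─┤ │ ╷ │
│ │   │ │ │A│ │
│ └───┤ ╵ │ └─┤
│     │   │   │
│ ╷ ╶─┘ ╶─┴─┐ │
│ │         │ │
└─┴─────────┴─┘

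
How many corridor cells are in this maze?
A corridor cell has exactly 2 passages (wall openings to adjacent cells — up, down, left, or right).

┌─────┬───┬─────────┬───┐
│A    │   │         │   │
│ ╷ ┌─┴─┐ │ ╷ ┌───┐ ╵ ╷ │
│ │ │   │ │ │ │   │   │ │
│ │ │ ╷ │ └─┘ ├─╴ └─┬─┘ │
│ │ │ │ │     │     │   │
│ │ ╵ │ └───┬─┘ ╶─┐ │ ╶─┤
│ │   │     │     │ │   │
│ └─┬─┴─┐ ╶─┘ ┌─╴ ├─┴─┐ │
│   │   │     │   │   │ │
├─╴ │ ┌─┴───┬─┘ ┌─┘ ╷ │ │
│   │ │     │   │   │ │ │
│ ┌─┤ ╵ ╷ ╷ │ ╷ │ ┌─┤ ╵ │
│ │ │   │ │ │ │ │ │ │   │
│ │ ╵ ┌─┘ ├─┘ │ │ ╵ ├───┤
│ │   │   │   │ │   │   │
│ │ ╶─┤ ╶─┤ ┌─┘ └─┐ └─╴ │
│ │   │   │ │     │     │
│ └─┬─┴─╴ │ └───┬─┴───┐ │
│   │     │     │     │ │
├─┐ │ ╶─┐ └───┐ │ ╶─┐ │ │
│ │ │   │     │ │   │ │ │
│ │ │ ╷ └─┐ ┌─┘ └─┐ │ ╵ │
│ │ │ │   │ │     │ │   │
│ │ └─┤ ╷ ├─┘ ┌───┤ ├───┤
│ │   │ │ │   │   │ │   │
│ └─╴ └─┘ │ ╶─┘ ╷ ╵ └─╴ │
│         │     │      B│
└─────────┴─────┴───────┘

Counting cells with exactly 2 passages:
Total corridor cells: 128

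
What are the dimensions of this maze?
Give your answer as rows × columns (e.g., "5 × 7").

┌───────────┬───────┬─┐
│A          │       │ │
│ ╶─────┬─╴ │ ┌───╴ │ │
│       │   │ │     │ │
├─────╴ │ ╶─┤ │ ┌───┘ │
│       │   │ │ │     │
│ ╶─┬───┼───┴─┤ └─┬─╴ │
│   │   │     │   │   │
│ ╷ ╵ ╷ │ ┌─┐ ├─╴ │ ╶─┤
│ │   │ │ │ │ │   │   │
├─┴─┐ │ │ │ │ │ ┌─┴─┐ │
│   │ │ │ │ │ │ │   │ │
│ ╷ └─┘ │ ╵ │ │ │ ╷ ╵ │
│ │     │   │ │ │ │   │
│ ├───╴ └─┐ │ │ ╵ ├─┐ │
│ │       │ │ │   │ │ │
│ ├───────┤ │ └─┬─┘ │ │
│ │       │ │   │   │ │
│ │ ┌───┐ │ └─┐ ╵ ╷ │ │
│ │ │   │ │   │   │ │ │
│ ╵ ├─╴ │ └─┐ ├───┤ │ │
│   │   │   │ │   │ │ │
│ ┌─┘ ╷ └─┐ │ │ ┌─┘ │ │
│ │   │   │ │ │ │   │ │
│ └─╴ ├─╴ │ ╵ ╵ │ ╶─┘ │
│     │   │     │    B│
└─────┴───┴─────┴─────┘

Counting the maze dimensions:
Rows (vertical): 13
Columns (horizontal): 11
Dimensions: 13 × 11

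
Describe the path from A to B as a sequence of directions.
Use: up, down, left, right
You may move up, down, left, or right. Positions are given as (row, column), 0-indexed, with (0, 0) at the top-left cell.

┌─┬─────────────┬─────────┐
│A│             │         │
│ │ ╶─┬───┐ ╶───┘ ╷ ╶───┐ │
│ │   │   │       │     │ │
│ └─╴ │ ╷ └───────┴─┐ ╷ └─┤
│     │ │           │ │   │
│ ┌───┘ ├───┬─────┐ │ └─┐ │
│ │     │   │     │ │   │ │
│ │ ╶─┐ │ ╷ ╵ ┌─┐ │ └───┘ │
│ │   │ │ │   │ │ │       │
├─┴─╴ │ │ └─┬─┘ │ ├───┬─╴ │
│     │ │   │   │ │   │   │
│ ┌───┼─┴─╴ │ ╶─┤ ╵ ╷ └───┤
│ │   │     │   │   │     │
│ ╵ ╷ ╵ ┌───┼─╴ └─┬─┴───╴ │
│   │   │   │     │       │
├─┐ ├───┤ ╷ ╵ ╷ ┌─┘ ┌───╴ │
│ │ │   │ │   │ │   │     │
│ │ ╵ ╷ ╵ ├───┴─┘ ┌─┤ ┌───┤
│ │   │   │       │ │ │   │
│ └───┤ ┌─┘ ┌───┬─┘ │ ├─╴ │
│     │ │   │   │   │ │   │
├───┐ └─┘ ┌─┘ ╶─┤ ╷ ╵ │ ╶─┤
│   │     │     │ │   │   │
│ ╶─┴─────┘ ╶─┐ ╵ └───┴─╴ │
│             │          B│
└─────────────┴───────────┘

Finding the path and converting it to directions:
Path through cells: (0,0) → (1,0) → (2,0) → (2,1) → (2,2) → (1,2) → (1,1) → (0,1) → (0,2) → (0,3) → (0,4) → (0,5) → (1,5) → (1,6) → (1,7) → (1,8) → (0,8) → (0,9) → (1,9) → (1,10) → (1,11) → (2,11) → (2,12) → (3,12) → (4,12) → (4,11) → (4,10) → (4,9) → (3,9) → (2,9) → (2,8) → (2,7) → (2,6) → (2,5) → (2,4) → (1,4) → (1,3) → (2,3) → (3,3) → (3,2) → (3,1) → (4,1) → (4,2) → (5,2) → (5,1) → (5,0) → (6,0) → (7,0) → (7,1) → (6,1) → (6,2) → (7,2) → (7,3) → (6,3) → (6,4) → (6,5) → (5,5) → (5,4) → (4,4) → (3,4) → (3,5) → (4,5) → (4,6) → (3,6) → (3,7) → (3,8) → (4,8) → (5,8) → (6,8) → (6,9) → (5,9) → (5,10) → (6,10) → (6,11) → (6,12) → (7,12) → (8,12) → (8,11) → (8,10) → (9,10) → (10,10) → (11,10) → (11,9) → (10,9) → (10,8) → (11,8) → (12,8) → (12,9) → (12,10) → (12,11) → (12,12)
Directions: down, down, right, right, up, left, up, right, right, right, right, down, right, right, right, up, right, down, right, right, down, right, down, down, left, left, left, up, up, left, left, left, left, left, up, left, down, down, left, left, down, right, down, left, left, down, down, right, up, right, down, right, up, right, right, up, left, up, up, right, down, right, up, right, right, down, down, down, right, up, right, down, right, right, down, down, left, left, down, down, down, left, up, left, down, down, right, right, right, right

Solution:

┌─┬─────────────┬─────────┐
│A│↱ → → → ↓    │↱ ↓      │
│ │ ╶─┬───┐ ╶───┘ ╷ ╶───┐ │
│↓│↑ ↰│↓ ↰│↳ → → ↑│↳ → ↓│ │
│ └─╴ │ ╷ └───────┴─┐ ╷ └─┤
│↳ → ↑│↓│↑ ← ← ← ← ↰│ │↳ ↓│
│ ┌───┘ ├───┬─────┐ │ └─┐ │
│ │↓ ← ↲│↱ ↓│↱ → ↓│↑│   │↓│
│ │ ╶─┐ │ ╷ ╵ ┌─┐ │ └───┘ │
│ │↳ ↓│ │↑│↳ ↑│ │↓│↑ ← ← ↲│
├─┴─╴ │ │ └─┬─┘ │ ├───┬─╴ │
│↓ ← ↲│ │↑ ↰│   │↓│↱ ↓│   │
│ ┌───┼─┴─╴ │ ╶─┤ ╵ ╷ └───┤
│↓│↱ ↓│↱ → ↑│   │↳ ↑│↳ → ↓│
│ ╵ ╷ ╵ ┌───┼─╴ └─┬─┴───╴ │
│↳ ↑│↳ ↑│   │     │      ↓│
├─┐ ├───┤ ╷ ╵ ╷ ┌─┘ ┌───╴ │
│ │ │   │ │   │ │   │↓ ← ↲│
│ │ ╵ ╷ ╵ ├───┴─┘ ┌─┤ ┌───┤
│ │   │   │       │ │↓│   │
│ └───┤ ┌─┘ ┌───┬─┘ │ ├─╴ │
│     │ │   │   │↓ ↰│↓│   │
├───┐ └─┘ ┌─┘ ╶─┤ ╷ ╵ │ ╶─┤
│   │     │     │↓│↑ ↲│   │
│ ╶─┴─────┘ ╶─┐ ╵ └───┴─╴ │
│             │  ↳ → → → B│
└─────────────┴───────────┘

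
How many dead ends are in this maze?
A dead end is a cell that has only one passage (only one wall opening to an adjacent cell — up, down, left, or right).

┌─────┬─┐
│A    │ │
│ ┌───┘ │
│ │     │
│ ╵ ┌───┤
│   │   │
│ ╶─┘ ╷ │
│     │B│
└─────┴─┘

Checking each cell for number of passages:

Dead ends found at positions:
  (0, 2)
  (0, 3)
  (3, 3)
Total dead ends: 3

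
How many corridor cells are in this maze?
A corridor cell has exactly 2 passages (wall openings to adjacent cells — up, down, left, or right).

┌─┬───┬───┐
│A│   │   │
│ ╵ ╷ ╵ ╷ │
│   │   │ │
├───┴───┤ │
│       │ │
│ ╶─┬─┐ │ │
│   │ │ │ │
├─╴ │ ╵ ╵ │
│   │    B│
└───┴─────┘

Counting cells with exactly 2 passages:
Total corridor cells: 21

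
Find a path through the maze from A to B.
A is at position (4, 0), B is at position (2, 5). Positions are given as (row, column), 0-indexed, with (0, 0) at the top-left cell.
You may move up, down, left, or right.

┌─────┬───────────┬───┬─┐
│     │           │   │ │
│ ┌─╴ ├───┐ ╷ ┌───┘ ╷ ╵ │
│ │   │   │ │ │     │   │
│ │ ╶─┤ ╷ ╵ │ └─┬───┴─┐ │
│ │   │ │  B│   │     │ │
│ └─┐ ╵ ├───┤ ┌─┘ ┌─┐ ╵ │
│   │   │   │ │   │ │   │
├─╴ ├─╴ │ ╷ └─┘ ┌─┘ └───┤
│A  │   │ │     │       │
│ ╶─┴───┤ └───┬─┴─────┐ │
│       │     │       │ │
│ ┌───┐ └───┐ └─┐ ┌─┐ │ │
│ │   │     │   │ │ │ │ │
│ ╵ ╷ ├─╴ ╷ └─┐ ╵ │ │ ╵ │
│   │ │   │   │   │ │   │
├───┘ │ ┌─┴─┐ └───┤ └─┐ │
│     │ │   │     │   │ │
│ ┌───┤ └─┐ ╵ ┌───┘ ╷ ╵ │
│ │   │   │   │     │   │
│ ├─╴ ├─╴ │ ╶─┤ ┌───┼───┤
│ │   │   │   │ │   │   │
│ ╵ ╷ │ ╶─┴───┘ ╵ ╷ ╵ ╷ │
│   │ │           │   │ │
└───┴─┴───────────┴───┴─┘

Finding the shortest path from (4, 0) to (2, 5):
Path length: 19 steps
Directions: right → up → left → up → up → up → right → right → down → left → down → right → down → right → up → up → right → down → right

Solution:

┌─────┬───────────┬───┬─┐
│↱ → ↓│           │   │ │
│ ┌─╴ ├───┐ ╷ ┌───┘ ╷ ╵ │
│↑│↓ ↲│↱ ↓│ │ │     │   │
│ │ ╶─┤ ╷ ╵ │ └─┬───┴─┐ │
│↑│↳ ↓│↑│↳ B│   │     │ │
│ └─┐ ╵ ├───┤ ┌─┘ ┌─┐ ╵ │
│↑ ↰│↳ ↑│   │ │   │ │   │
├─╴ ├─╴ │ ╷ └─┘ ┌─┘ └───┤
│A ↑│   │ │     │       │
│ ╶─┴───┤ └───┬─┴─────┐ │
│       │     │       │ │
│ ┌───┐ └───┐ └─┐ ┌─┐ │ │
│ │   │     │   │ │ │ │ │
│ ╵ ╷ ├─╴ ╷ └─┐ ╵ │ │ ╵ │
│   │ │   │   │   │ │   │
├───┘ │ ┌─┴─┐ └───┤ └─┐ │
│     │ │   │     │   │ │
│ ┌───┤ └─┐ ╵ ┌───┘ ╷ ╵ │
│ │   │   │   │     │   │
│ ├─╴ ├─╴ │ ╶─┤ ┌───┼───┤
│ │   │   │   │ │   │   │
│ ╵ ╷ │ ╶─┴───┘ ╵ ╷ ╵ ╷ │
│   │ │           │   │ │
└───┴─┴───────────┴───┴─┘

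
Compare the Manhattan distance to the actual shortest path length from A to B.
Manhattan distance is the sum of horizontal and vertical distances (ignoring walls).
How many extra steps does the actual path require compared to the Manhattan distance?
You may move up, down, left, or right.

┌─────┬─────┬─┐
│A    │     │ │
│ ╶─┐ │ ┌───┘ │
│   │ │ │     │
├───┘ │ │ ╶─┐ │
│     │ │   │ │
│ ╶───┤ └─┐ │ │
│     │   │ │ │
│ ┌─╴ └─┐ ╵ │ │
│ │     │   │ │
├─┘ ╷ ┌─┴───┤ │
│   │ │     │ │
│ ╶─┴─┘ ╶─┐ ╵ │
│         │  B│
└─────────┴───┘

Manhattan distance: |6 - 0| + |6 - 0| = 12
Actual path length: 22
Extra steps: 22 - 12 = 10

Solution:

┌─────┬─────┬─┐
│A → ↓│     │ │
│ ╶─┐ │ ┌───┘ │
│   │↓│ │     │
├───┘ │ │ ╶─┐ │
│↓ ← ↲│ │   │ │
│ ╶───┤ └─┐ │ │
│↳ → ↓│   │ │ │
│ ┌─╴ └─┐ ╵ │ │
│ │↓ ↲  │   │ │
├─┘ ╷ ┌─┴───┤ │
│↓ ↲│ │↱ → ↓│ │
│ ╶─┴─┘ ╶─┐ ╵ │
│↳ → → ↑  │↳ B│
└─────────┴───┘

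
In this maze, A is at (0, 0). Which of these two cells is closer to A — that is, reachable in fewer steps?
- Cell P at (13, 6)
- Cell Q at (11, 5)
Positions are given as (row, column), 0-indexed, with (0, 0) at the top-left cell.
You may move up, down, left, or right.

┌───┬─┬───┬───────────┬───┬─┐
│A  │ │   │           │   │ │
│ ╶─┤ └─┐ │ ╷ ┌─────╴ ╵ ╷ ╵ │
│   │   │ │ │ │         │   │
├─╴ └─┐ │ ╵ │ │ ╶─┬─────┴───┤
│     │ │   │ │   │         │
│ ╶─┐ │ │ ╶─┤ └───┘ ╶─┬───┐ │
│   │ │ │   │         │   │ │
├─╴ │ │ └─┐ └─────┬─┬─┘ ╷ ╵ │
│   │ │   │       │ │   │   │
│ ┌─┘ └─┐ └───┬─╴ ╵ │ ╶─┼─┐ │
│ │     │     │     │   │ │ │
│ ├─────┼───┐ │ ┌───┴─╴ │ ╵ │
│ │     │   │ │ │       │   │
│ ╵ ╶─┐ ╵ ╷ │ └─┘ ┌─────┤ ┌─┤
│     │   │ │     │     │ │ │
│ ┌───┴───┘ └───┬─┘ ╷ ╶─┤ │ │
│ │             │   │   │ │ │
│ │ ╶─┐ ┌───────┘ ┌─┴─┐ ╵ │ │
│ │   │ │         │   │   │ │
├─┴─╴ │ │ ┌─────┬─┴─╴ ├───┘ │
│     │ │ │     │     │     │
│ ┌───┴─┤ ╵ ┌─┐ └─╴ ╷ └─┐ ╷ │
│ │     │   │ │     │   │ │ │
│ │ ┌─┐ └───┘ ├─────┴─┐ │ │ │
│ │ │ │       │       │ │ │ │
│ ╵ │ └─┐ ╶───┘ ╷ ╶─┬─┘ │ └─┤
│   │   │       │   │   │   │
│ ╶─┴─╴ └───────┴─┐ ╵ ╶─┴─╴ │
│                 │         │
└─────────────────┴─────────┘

Shortest path A → P at (13, 6): 43 steps
Shortest path A → Q at (11, 5): 64 steps

P is closer (43 steps vs 64 steps).

Path to P:

┌───┬─┬───┬───────────┬───┬─┐
│A  │ │   │           │   │ │
│ ╶─┤ └─┐ │ ╷ ┌─────╴ ╵ ╷ ╵ │
│↳ ↓│   │ │ │ │         │   │
├─╴ └─┐ │ ╵ │ │ ╶─┬─────┴───┤
│↓ ↲  │ │   │ │   │         │
│ ╶─┐ │ │ ╶─┤ └───┘ ╶─┬───┐ │
│↳ ↓│ │ │   │         │   │ │
├─╴ │ │ └─┐ └─────┬─┬─┘ ╷ ╵ │
│↓ ↲│ │   │       │ │   │   │
│ ┌─┘ └─┐ └───┬─╴ ╵ │ ╶─┼─┐ │
│↓│     │     │     │   │ │ │
│ ├─────┼───┐ │ ┌───┴─╴ │ ╵ │
│↓│↱ → ↓│↱ ↓│ │ │       │   │
│ ╵ ╶─┐ ╵ ╷ │ └─┘ ┌─────┤ ┌─┤
│↳ ↑  │↳ ↑│↓│     │     │ │ │
│ ┌───┴───┘ └───┬─┘ ╷ ╶─┤ │ │
│ │↓ ← ← ← ↲    │   │   │ │ │
│ │ ╶─┐ ┌───────┘ ┌─┴─┐ ╵ │ │
│ │↳ ↓│ │         │   │   │ │
├─┴─╴ │ │ ┌─────┬─┴─╴ ├───┘ │
│↓ ← ↲│ │ │     │     │     │
│ ┌───┴─┤ ╵ ┌─┐ └─╴ ╷ └─┐ ╷ │
│↓│↱ → ↓│   │ │     │   │ │ │
│ │ ┌─┐ └───┘ ├─────┴─┐ │ │ │
│↓│↑│ │↳ ↓    │       │ │ │ │
│ ╵ │ └─┐ ╶───┘ ╷ ╶─┬─┘ │ └─┤
│↳ ↑│   │↳ → P  │   │   │   │
│ ╶─┴─╴ └───────┴─┐ ╵ ╶─┴─╴ │
│                 │         │
└─────────────────┴─────────┘

Path to Q:

┌───┬─┬───┬───────────┬───┬─┐
│A  │ │   │           │   │ │
│ ╶─┤ └─┐ │ ╷ ┌─────╴ ╵ ╷ ╵ │
│↳ ↓│   │ │ │ │         │   │
├─╴ └─┐ │ ╵ │ │ ╶─┬─────┴───┤
│↓ ↲  │ │   │ │   │         │
│ ╶─┐ │ │ ╶─┤ └───┘ ╶─┬───┐ │
│↳ ↓│ │ │   │         │   │ │
├─╴ │ │ └─┐ └─────┬─┬─┘ ╷ ╵ │
│↓ ↲│ │   │       │ │   │   │
│ ┌─┘ └─┐ └───┬─╴ ╵ │ ╶─┼─┐ │
│↓│     │     │     │   │ │ │
│ ├─────┼───┐ │ ┌───┴─╴ │ ╵ │
│↓│↱ → ↓│↱ ↓│ │ │       │   │
│ ╵ ╶─┐ ╵ ╷ │ └─┘ ┌─────┤ ┌─┤
│↳ ↑  │↳ ↑│↓│     │     │ │ │
│ ┌───┴───┘ └───┬─┘ ╷ ╶─┤ │ │
│ │↓ ← ← ← ↲    │   │   │ │ │
│ │ ╶─┐ ┌───────┘ ┌─┴─┐ ╵ │ │
│ │↳ ↓│ │         │   │   │ │
├─┴─╴ │ │ ┌─────┬─┴─╴ ├───┘ │
│↓ ← ↲│ │ │↓ ← ↰│  ↓ ↰│     │
│ ┌───┴─┤ ╵ ┌─┐ └─╴ ╷ └─┐ ╷ │
│↓│↱ → ↓│  Q│ │↑ ← ↲│↑ ↰│ │ │
│ │ ┌─┐ └───┘ ├─────┴─┐ │ │ │
│↓│↑│ │↳ ↓    │↱ ↓    │↑│ │ │
│ ╵ │ └─┐ ╶───┘ ╷ ╶─┬─┘ │ └─┤
│↳ ↑│   │↳ → → ↑│↳ ↓│↱ ↑│   │
│ ╶─┴─╴ └───────┴─┐ ╵ ╶─┴─╴ │
│                 │↳ ↑      │
└─────────────────┴─────────┘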